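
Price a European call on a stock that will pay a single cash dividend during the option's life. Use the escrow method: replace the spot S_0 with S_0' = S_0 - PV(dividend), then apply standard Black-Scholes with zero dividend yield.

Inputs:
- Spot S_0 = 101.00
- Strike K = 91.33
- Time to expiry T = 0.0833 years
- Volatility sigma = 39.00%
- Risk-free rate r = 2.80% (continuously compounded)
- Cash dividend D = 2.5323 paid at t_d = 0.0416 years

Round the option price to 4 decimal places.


PV(D) = D * exp(-r * t_d) = 2.5323 * 0.99883588 = 2.52935209
S_0' = S_0 - PV(D) = 101.0000 - 2.52935209 = 98.47064791
d1 = (ln(S_0'/K) + (r + sigma^2/2)*T) / (sigma*sqrt(T)) = 0.74578867
d2 = d1 - sigma*sqrt(T) = 0.63322789
exp(-rT) = 0.99767032
N(d1) = 0.77210246; N(d2) = 0.73670758
C = S_0' * N(d1) - K * exp(-rT) * N(d2) = 98.47064791 * 0.77210246 - 91.3300 * 0.99767032 * 0.73670758 = 8.9027

Answer: Price = 8.9027


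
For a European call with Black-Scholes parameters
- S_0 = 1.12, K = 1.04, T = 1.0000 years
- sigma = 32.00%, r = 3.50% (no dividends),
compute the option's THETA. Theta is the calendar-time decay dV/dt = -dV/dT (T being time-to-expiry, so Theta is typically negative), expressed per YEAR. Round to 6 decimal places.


Answer: Theta = -0.083157

Derivation:
d1 = 0.5009624130; d2 = 0.1809624130
phi(d1) = 0.3518957884; exp(-qT) = 1.0000000000; exp(-rT) = 0.9656054163
Theta = -S*exp(-qT)*phi(d1)*sigma/(2*sqrt(T)) - r*K*exp(-rT)*N(d2) + q*S*exp(-qT)*N(d1)
N(d1) = 0.6918012120; N(d2) = 0.5718014605; sqrt(T) = 1.0000000000
Term 1 = -1.1200 * 1.0000000000 * 0.3518957884 * 0.3200 / (2 * 1.0000000000) = -0.0630597253
Term 2 = -0.0350 * 1.0400 * 0.9656054163 * 0.5718014605 = -0.0200976990
Term 3 = 0 (no dividend yield, q = 0)
Theta = -0.0630597253 + (-0.0200976990) + (0.0000000000) = -0.083157


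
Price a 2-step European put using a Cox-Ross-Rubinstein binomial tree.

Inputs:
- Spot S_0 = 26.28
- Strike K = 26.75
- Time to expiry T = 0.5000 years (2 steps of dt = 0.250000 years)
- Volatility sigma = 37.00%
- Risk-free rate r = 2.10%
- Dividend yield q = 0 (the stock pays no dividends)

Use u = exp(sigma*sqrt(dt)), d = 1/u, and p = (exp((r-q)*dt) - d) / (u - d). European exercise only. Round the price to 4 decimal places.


dt = T/N = 0.250000
u = exp(sigma*sqrt(dt)) = 1.203218; d = 1/u = 0.831104
p = (exp((r-q)*dt) - d) / (u - d) = 0.468027
Discount per step: exp(-r*dt) = 0.994764
Stock lattice S(k, i) with i counting down-moves:
  k=0: S(0,0) = 26.2800
  k=1: S(1,0) = 31.6206; S(1,1) = 21.8414
  k=2: S(2,0) = 38.0465; S(2,1) = 26.2800; S(2,2) = 18.1525
Terminal payoffs V(N, i) = max(K - S_T, 0):
  V(2,0) = 0.000000; V(2,1) = 0.470000; V(2,2) = 8.597502
Backward induction: V(k, i) = exp(-r*dt) * [p * V(k+1, i) + (1-p) * V(k+1, i+1)].
  V(1,0) = exp(-r*dt) * [p*0.000000 + (1-p)*0.470000] = 0.248718
  V(1,1) = exp(-r*dt) * [p*0.470000 + (1-p)*8.597502] = 4.768510
  V(0,0) = exp(-r*dt) * [p*0.248718 + (1-p)*4.768510] = 2.639232

Answer: Price = V(0,0) = 2.6392


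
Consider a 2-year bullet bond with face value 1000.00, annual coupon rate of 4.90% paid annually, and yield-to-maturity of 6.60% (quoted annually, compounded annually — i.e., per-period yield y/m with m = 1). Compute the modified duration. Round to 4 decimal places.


Answer: Modified duration = 1.8317

Derivation:
Coupon per period c = face * coupon_rate / m = 49.000000
Periods per year m = 1; per-period yield y/m = 0.066000
Number of cashflows N = 2
Cashflows (t years, CF_t, discount factor 1/(1+y/m)^(m*t), PV):
  t = 1.0000: CF_t = 49.000000, DF = 0.938086, PV = 45.966229
  t = 2.0000: CF_t = 1049.000000, DF = 0.880006, PV = 923.126203
Price P = sum_t PV_t = 969.092432
First compute Macaulay numerator sum_t t * PV_t:
  t * PV_t at t = 1.0000: 45.966229
  t * PV_t at t = 2.0000: 1846.252407
Macaulay duration D = 1892.218636 / 969.092432 = 1.952568
Modified duration = D / (1 + y/m) = 1.952568 / (1 + 0.066000) = 1.831677


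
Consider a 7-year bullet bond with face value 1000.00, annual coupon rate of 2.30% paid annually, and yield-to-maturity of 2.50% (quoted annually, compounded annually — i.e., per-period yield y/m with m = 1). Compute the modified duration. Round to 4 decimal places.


Coupon per period c = face * coupon_rate / m = 23.000000
Periods per year m = 1; per-period yield y/m = 0.025000
Number of cashflows N = 7
Cashflows (t years, CF_t, discount factor 1/(1+y/m)^(m*t), PV):
  t = 1.0000: CF_t = 23.000000, DF = 0.975610, PV = 22.439024
  t = 2.0000: CF_t = 23.000000, DF = 0.951814, PV = 21.891731
  t = 3.0000: CF_t = 23.000000, DF = 0.928599, PV = 21.357786
  t = 4.0000: CF_t = 23.000000, DF = 0.905951, PV = 20.836865
  t = 5.0000: CF_t = 23.000000, DF = 0.883854, PV = 20.328649
  t = 6.0000: CF_t = 23.000000, DF = 0.862297, PV = 19.832828
  t = 7.0000: CF_t = 1023.000000, DF = 0.841265, PV = 860.614335
Price P = sum_t PV_t = 987.301219
First compute Macaulay numerator sum_t t * PV_t:
  t * PV_t at t = 1.0000: 22.439024
  t * PV_t at t = 2.0000: 43.783462
  t * PV_t at t = 3.0000: 64.073359
  t * PV_t at t = 4.0000: 83.347459
  t * PV_t at t = 5.0000: 101.643243
  t * PV_t at t = 6.0000: 118.996968
  t * PV_t at t = 7.0000: 6024.300348
Macaulay duration D = 6458.583864 / 987.301219 = 6.541655
Modified duration = D / (1 + y/m) = 6.541655 / (1 + 0.025000) = 6.382102

Answer: Modified duration = 6.3821


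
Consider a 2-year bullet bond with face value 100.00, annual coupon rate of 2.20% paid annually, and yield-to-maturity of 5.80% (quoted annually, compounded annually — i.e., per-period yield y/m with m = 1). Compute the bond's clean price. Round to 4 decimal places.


Answer: Price = 93.3812

Derivation:
Coupon per period c = face * coupon_rate / m = 2.200000
Periods per year m = 1; per-period yield y/m = 0.058000
Number of cashflows N = 2
Cashflows (t years, CF_t, discount factor 1/(1+y/m)^(m*t), PV):
  t = 1.0000: CF_t = 2.200000, DF = 0.945180, PV = 2.079395
  t = 2.0000: CF_t = 102.200000, DF = 0.893364, PV = 91.301846
Price P = sum_t PV_t = 93.381241


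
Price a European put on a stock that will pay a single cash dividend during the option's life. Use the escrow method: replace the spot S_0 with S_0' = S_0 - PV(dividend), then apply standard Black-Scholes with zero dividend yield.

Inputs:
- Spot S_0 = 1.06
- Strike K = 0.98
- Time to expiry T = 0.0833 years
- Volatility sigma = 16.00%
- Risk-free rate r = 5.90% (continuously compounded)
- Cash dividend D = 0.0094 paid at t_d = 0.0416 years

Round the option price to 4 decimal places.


Answer: Price = 0.0011

Derivation:
PV(D) = D * exp(-r * t_d) = 0.0094 * 0.99754861 = 0.00937696
S_0' = S_0 - PV(D) = 1.0600 - 0.00937696 = 1.05062304
d1 = (ln(S_0'/K) + (r + sigma^2/2)*T) / (sigma*sqrt(T)) = 1.63640107
d2 = d1 - sigma*sqrt(T) = 1.59022229
exp(-rT) = 0.99509736
N(-d1) = 0.05087784; N(-d2) = 0.05589235
P = K * exp(-rT) * N(-d2) - S_0' * N(-d1) = 0.9800 * 0.99509736 * 0.05589235 - 1.05062304 * 0.05087784 = 0.0011


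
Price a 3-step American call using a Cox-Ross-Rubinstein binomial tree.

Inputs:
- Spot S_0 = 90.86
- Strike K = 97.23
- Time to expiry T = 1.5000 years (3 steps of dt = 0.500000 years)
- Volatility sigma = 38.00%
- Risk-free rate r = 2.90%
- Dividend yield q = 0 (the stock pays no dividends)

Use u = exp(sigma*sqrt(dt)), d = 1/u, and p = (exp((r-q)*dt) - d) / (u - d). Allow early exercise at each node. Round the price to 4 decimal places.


Answer: Price = V(0,0) = 17.0074

Derivation:
dt = T/N = 0.500000
u = exp(sigma*sqrt(dt)) = 1.308263; d = 1/u = 0.764372
p = (exp((r-q)*dt) - d) / (u - d) = 0.460080
Discount per step: exp(-r*dt) = 0.985605
Stock lattice S(k, i) with i counting down-moves:
  k=0: S(0,0) = 90.8600
  k=1: S(1,0) = 118.8688; S(1,1) = 69.4508
  k=2: S(2,0) = 155.5117; S(2,1) = 90.8600; S(2,2) = 53.0863
  k=3: S(3,0) = 203.4503; S(3,1) = 118.8688; S(3,2) = 69.4508; S(3,3) = 40.5777
Terminal payoffs V(N, i) = max(S_T - K, 0):
  V(3,0) = 106.220268; V(3,1) = 21.638809; V(3,2) = 0.000000; V(3,3) = 0.000000
Backward induction: V(k, i) = exp(-r*dt) * [p * V(k+1, i) + (1-p) * V(k+1, i+1)]; then take max(V_cont, immediate exercise) for American.
  V(2,0) = exp(-r*dt) * [p*106.220268 + (1-p)*21.638809] = 59.681370; exercise = 58.281707; V(2,0) = max -> 59.681370
  V(2,1) = exp(-r*dt) * [p*21.638809 + (1-p)*0.000000] = 9.812271; exercise = 0.000000; V(2,1) = max -> 9.812271
  V(2,2) = exp(-r*dt) * [p*0.000000 + (1-p)*0.000000] = 0.000000; exercise = 0.000000; V(2,2) = max -> 0.000000
  V(1,0) = exp(-r*dt) * [p*59.681370 + (1-p)*9.812271] = 32.284514; exercise = 21.638809; V(1,0) = max -> 32.284514
  V(1,1) = exp(-r*dt) * [p*9.812271 + (1-p)*0.000000] = 4.449443; exercise = 0.000000; V(1,1) = max -> 4.449443
  V(0,0) = exp(-r*dt) * [p*32.284514 + (1-p)*4.449443] = 17.007402; exercise = 0.000000; V(0,0) = max -> 17.007402


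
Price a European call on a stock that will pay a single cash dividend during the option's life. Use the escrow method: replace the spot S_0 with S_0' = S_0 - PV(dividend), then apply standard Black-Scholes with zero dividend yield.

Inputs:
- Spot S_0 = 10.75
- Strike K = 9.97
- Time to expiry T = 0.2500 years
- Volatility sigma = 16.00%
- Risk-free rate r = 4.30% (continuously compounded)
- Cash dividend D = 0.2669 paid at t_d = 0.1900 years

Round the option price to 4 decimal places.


Answer: Price = 0.7259

Derivation:
PV(D) = D * exp(-r * t_d) = 0.2669 * 0.99186328 = 0.26472831
S_0' = S_0 - PV(D) = 10.7500 - 0.26472831 = 10.48527169
d1 = (ln(S_0'/K) + (r + sigma^2/2)*T) / (sigma*sqrt(T)) = 0.80426240
d2 = d1 - sigma*sqrt(T) = 0.72426240
exp(-rT) = 0.98930757
N(d1) = 0.78937728; N(d2) = 0.76554767
C = S_0' * N(d1) - K * exp(-rT) * N(d2) = 10.48527169 * 0.78937728 - 9.9700 * 0.98930757 * 0.76554767 = 0.7259


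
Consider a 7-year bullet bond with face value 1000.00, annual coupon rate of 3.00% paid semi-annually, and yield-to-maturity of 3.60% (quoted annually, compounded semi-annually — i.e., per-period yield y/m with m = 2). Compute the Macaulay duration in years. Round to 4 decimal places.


Answer: Macaulay duration = 6.3508 years

Derivation:
Coupon per period c = face * coupon_rate / m = 15.000000
Periods per year m = 2; per-period yield y/m = 0.018000
Number of cashflows N = 14
Cashflows (t years, CF_t, discount factor 1/(1+y/m)^(m*t), PV):
  t = 0.5000: CF_t = 15.000000, DF = 0.982318, PV = 14.734774
  t = 1.0000: CF_t = 15.000000, DF = 0.964949, PV = 14.474238
  t = 1.5000: CF_t = 15.000000, DF = 0.947887, PV = 14.218308
  t = 2.0000: CF_t = 15.000000, DF = 0.931127, PV = 13.966904
  t = 2.5000: CF_t = 15.000000, DF = 0.914663, PV = 13.719945
  t = 3.0000: CF_t = 15.000000, DF = 0.898490, PV = 13.477353
  t = 3.5000: CF_t = 15.000000, DF = 0.882603, PV = 13.239050
  t = 4.0000: CF_t = 15.000000, DF = 0.866997, PV = 13.004960
  t = 4.5000: CF_t = 15.000000, DF = 0.851667, PV = 12.775010
  t = 5.0000: CF_t = 15.000000, DF = 0.836608, PV = 12.549126
  t = 5.5000: CF_t = 15.000000, DF = 0.821816, PV = 12.327236
  t = 6.0000: CF_t = 15.000000, DF = 0.807285, PV = 12.109269
  t = 6.5000: CF_t = 15.000000, DF = 0.793010, PV = 11.895156
  t = 7.0000: CF_t = 1015.000000, DF = 0.778989, PV = 790.673440
Price P = sum_t PV_t = 963.164768
Macaulay numerator sum_t t * PV_t:
  t * PV_t at t = 0.5000: 7.367387
  t * PV_t at t = 1.0000: 14.474238
  t * PV_t at t = 1.5000: 21.327462
  t * PV_t at t = 2.0000: 27.933808
  t * PV_t at t = 2.5000: 34.299862
  t * PV_t at t = 3.0000: 40.432058
  t * PV_t at t = 3.5000: 46.336674
  t * PV_t at t = 4.0000: 52.019842
  t * PV_t at t = 4.5000: 57.487546
  t * PV_t at t = 5.0000: 62.745630
  t * PV_t at t = 5.5000: 67.799797
  t * PV_t at t = 6.0000: 72.655613
  t * PV_t at t = 6.5000: 77.318515
  t * PV_t at t = 7.0000: 5534.714078
Macaulay duration D = (sum_t t * PV_t) / P = 6116.912510 / 963.164768 = 6.350847


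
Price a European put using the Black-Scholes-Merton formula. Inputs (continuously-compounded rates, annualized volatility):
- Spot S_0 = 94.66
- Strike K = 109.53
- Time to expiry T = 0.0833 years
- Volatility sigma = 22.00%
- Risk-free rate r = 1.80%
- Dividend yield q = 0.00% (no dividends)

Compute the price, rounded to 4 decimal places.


Answer: Price = 14.7314

Derivation:
d1 = (ln(S/K) + (r - q + 0.5*sigma^2) * T) / (sigma * sqrt(T)) = -2.24253636
d2 = d1 - sigma * sqrt(T) = -2.30603219
exp(-rT) = 0.99850172; exp(-qT) = 1.00000000
P = K * exp(-rT) * N(-d2) - S_0 * exp(-qT) * N(-d1)
N(-d1) = 0.98753664; N(-d2) = 0.98944558
P = 109.5300 * 0.99850172 * 0.98944558 - 94.6600 * 1.00000000 * 0.98753664 = 14.7314


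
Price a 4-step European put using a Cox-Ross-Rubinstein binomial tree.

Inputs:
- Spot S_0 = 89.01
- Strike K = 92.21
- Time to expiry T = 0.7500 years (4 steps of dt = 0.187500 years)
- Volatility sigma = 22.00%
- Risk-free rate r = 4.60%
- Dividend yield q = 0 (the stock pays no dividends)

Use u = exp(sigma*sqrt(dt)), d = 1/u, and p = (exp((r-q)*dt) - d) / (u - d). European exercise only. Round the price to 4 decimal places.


dt = T/N = 0.187500
u = exp(sigma*sqrt(dt)) = 1.099948; d = 1/u = 0.909134
p = (exp((r-q)*dt) - d) / (u - d) = 0.521599
Discount per step: exp(-r*dt) = 0.991412
Stock lattice S(k, i) with i counting down-moves:
  k=0: S(0,0) = 89.0100
  k=1: S(1,0) = 97.9064; S(1,1) = 80.9220
  k=2: S(2,0) = 107.6919; S(2,1) = 89.0100; S(2,2) = 73.5690
  k=3: S(3,0) = 118.4555; S(3,1) = 97.9064; S(3,2) = 80.9220; S(3,3) = 66.8840
  k=4: S(4,0) = 130.2948; S(4,1) = 107.6919; S(4,2) = 89.0100; S(4,3) = 73.5690; S(4,4) = 60.8066
Terminal payoffs V(N, i) = max(K - S_T, 0):
  V(4,0) = 0.000000; V(4,1) = 0.000000; V(4,2) = 3.200000; V(4,3) = 18.641045; V(4,4) = 31.403448
Backward induction: V(k, i) = exp(-r*dt) * [p * V(k+1, i) + (1-p) * V(k+1, i+1)].
  V(3,0) = exp(-r*dt) * [p*0.000000 + (1-p)*0.000000] = 0.000000
  V(3,1) = exp(-r*dt) * [p*0.000000 + (1-p)*3.200000] = 1.517736
  V(3,2) = exp(-r*dt) * [p*3.200000 + (1-p)*18.641045] = 10.496092
  V(3,3) = exp(-r*dt) * [p*18.641045 + (1-p)*31.403448] = 24.534071
  V(2,0) = exp(-r*dt) * [p*0.000000 + (1-p)*1.517736] = 0.719851
  V(2,1) = exp(-r*dt) * [p*1.517736 + (1-p)*10.496092] = 5.763070
  V(2,2) = exp(-r*dt) * [p*10.496092 + (1-p)*24.534071] = 17.064063
  V(1,0) = exp(-r*dt) * [p*0.719851 + (1-p)*5.763070] = 3.105631
  V(1,1) = exp(-r*dt) * [p*5.763070 + (1-p)*17.064063] = 11.073555
  V(0,0) = exp(-r*dt) * [p*3.105631 + (1-p)*11.073555] = 6.858088

Answer: Price = V(0,0) = 6.8581


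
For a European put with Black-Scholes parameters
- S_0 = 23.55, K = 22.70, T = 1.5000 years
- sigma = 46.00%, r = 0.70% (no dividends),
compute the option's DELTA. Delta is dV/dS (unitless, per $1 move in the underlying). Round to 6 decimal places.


d1 = 0.3655790595; d2 = -0.1978035813
phi(d1) = 0.3731545666; exp(-qT) = 1.0000000000; exp(-rT) = 0.9895549326
N(-d1) = 0.3573396016
Delta = -exp(-qT) * N(-d1) = -1.0000000000 * 0.3573396016 = -0.357340

Answer: Delta = -0.357340


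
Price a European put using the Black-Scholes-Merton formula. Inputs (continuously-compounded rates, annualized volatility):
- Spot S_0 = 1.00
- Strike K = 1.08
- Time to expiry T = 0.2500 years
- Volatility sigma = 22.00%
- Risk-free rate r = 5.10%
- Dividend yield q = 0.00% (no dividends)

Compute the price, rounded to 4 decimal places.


d1 = (ln(S/K) + (r - q + 0.5*sigma^2) * T) / (sigma * sqrt(T)) = -0.52873674
d2 = d1 - sigma * sqrt(T) = -0.63873674
exp(-rT) = 0.98733094; exp(-qT) = 1.00000000
P = K * exp(-rT) * N(-d2) - S_0 * exp(-qT) * N(-d1)
N(-d1) = 0.70150596; N(-d2) = 0.73850290
P = 1.0800 * 0.98733094 * 0.73850290 - 1.0000 * 1.00000000 * 0.70150596 = 0.0860

Answer: Price = 0.0860


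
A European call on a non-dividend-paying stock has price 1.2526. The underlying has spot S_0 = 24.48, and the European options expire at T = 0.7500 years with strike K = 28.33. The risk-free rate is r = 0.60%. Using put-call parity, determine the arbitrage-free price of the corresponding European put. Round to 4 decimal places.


Put-call parity: C - P = S_0 * exp(-qT) - K * exp(-rT).
S_0 * exp(-qT) = 24.4800 * 1.00000000 = 24.48000000
K * exp(-rT) = 28.3300 * 0.99551011 = 28.20280141
P = C - S*exp(-qT) + K*exp(-rT)
P = 1.2526 - 24.48000000 + 28.20280141 = 4.9754

Answer: Put price = 4.9754


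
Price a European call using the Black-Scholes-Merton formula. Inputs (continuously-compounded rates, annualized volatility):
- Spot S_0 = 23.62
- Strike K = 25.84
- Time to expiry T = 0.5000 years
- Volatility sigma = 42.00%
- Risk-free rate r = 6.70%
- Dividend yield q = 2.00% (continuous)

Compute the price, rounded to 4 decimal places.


Answer: Price = 2.1237

Derivation:
d1 = (ln(S/K) + (r - q + 0.5*sigma^2) * T) / (sigma * sqrt(T)) = -0.07485186
d2 = d1 - sigma * sqrt(T) = -0.37183671
exp(-rT) = 0.96705491; exp(-qT) = 0.99004983
C = S_0 * exp(-qT) * N(d1) - K * exp(-rT) * N(d2)
N(d1) = 0.47016629; N(d2) = 0.35500722
C = 23.6200 * 0.99004983 * 0.47016629 - 25.8400 * 0.96705491 * 0.35500722 = 2.1237


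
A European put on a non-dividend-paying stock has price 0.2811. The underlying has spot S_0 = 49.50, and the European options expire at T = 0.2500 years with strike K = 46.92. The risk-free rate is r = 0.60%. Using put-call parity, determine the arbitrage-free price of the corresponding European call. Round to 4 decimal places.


Put-call parity: C - P = S_0 * exp(-qT) - K * exp(-rT).
S_0 * exp(-qT) = 49.5000 * 1.00000000 = 49.50000000
K * exp(-rT) = 46.9200 * 0.99850112 = 46.84967276
C = P + S*exp(-qT) - K*exp(-rT)
C = 0.2811 + 49.50000000 - 46.84967276 = 2.9314

Answer: Call price = 2.9314


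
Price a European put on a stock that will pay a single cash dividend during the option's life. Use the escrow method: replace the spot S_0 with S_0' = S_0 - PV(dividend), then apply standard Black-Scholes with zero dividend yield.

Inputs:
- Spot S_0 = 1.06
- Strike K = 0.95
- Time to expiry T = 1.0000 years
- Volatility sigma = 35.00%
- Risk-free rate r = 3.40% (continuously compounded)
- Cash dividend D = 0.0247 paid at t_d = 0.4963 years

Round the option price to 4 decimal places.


PV(D) = D * exp(-r * t_d) = 0.0247 * 0.98326737 = 0.02428670
S_0' = S_0 - PV(D) = 1.0600 - 0.02428670 = 1.03571330
d1 = (ln(S_0'/K) + (r + sigma^2/2)*T) / (sigma*sqrt(T)) = 0.51895331
d2 = d1 - sigma*sqrt(T) = 0.16895331
exp(-rT) = 0.96657150
N(-d1) = 0.30189665; N(-d2) = 0.43291668
P = K * exp(-rT) * N(-d2) - S_0' * N(-d1) = 0.9500 * 0.96657150 * 0.43291668 - 1.03571330 * 0.30189665 = 0.0848

Answer: Price = 0.0848


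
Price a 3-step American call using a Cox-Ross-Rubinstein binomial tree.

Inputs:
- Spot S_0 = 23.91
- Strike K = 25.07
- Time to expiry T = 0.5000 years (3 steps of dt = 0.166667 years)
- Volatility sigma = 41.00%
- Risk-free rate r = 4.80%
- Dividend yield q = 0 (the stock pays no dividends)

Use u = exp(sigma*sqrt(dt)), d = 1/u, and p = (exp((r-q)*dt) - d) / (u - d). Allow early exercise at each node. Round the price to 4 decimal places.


dt = T/N = 0.166667
u = exp(sigma*sqrt(dt)) = 1.182206; d = 1/u = 0.845877
p = (exp((r-q)*dt) - d) / (u - d) = 0.482134
Discount per step: exp(-r*dt) = 0.992032
Stock lattice S(k, i) with i counting down-moves:
  k=0: S(0,0) = 23.9100
  k=1: S(1,0) = 28.2665; S(1,1) = 20.2249
  k=2: S(2,0) = 33.4169; S(2,1) = 23.9100; S(2,2) = 17.1078
  k=3: S(3,0) = 39.5056; S(3,1) = 28.2665; S(3,2) = 20.2249; S(3,3) = 14.4711
Terminal payoffs V(N, i) = max(S_T - K, 0):
  V(3,0) = 14.435590; V(3,1) = 3.196535; V(3,2) = 0.000000; V(3,3) = 0.000000
Backward induction: V(k, i) = exp(-r*dt) * [p * V(k+1, i) + (1-p) * V(k+1, i+1)]; then take max(V_cont, immediate exercise) for American.
  V(2,0) = exp(-r*dt) * [p*14.435590 + (1-p)*3.196535] = 8.546614; exercise = 8.346854; V(2,0) = max -> 8.546614
  V(2,1) = exp(-r*dt) * [p*3.196535 + (1-p)*0.000000] = 1.528877; exercise = 0.000000; V(2,1) = max -> 1.528877
  V(2,2) = exp(-r*dt) * [p*0.000000 + (1-p)*0.000000] = 0.000000; exercise = 0.000000; V(2,2) = max -> 0.000000
  V(1,0) = exp(-r*dt) * [p*8.546614 + (1-p)*1.528877] = 4.873221; exercise = 3.196535; V(1,0) = max -> 4.873221
  V(1,1) = exp(-r*dt) * [p*1.528877 + (1-p)*0.000000] = 0.731249; exercise = 0.000000; V(1,1) = max -> 0.731249
  V(0,0) = exp(-r*dt) * [p*4.873221 + (1-p)*0.731249] = 2.706495; exercise = 0.000000; V(0,0) = max -> 2.706495

Answer: Price = V(0,0) = 2.7065


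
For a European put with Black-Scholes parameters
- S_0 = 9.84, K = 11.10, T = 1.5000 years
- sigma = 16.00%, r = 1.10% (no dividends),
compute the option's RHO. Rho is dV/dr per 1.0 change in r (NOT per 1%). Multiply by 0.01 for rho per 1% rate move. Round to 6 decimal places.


d1 = -0.4326890810; d2 = -0.6286482604
phi(d1) = 0.3632919661; exp(-qT) = 1.0000000000; exp(-rT) = 0.9836353794
N(-d2) = 0.7352103211
Rho = -K*T*exp(-rT)*N(-d2) = -11.1000 * 1.5000 * 0.9836353794 * 0.7352103211 = -12.040928

Answer: Rho = -12.040928


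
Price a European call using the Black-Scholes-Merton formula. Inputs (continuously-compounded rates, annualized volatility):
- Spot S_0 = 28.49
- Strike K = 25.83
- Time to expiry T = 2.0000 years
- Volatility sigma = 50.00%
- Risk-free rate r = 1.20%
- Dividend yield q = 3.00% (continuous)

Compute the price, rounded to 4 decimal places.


Answer: Price = 8.0244

Derivation:
d1 = (ln(S/K) + (r - q + 0.5*sigma^2) * T) / (sigma * sqrt(T)) = 0.44125802
d2 = d1 - sigma * sqrt(T) = -0.26584876
exp(-rT) = 0.97628571; exp(-qT) = 0.94176453
C = S_0 * exp(-qT) * N(d1) - K * exp(-rT) * N(d2)
N(d1) = 0.67048689; N(d2) = 0.39517785
C = 28.4900 * 0.94176453 * 0.67048689 - 25.8300 * 0.97628571 * 0.39517785 = 8.0244


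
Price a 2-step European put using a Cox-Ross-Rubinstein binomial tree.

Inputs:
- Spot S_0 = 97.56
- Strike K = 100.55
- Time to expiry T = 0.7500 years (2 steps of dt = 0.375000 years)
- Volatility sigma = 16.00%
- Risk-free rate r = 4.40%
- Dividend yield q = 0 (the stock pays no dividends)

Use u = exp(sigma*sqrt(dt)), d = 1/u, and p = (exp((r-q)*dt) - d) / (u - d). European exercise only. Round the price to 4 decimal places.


dt = T/N = 0.375000
u = exp(sigma*sqrt(dt)) = 1.102940; d = 1/u = 0.906667
p = (exp((r-q)*dt) - d) / (u - d) = 0.560289
Discount per step: exp(-r*dt) = 0.983635
Stock lattice S(k, i) with i counting down-moves:
  k=0: S(0,0) = 97.5600
  k=1: S(1,0) = 107.6029; S(1,1) = 88.4545
  k=2: S(2,0) = 118.6795; S(2,1) = 97.5600; S(2,2) = 80.1988
Terminal payoffs V(N, i) = max(K - S_T, 0):
  V(2,0) = 0.000000; V(2,1) = 2.990000; V(2,2) = 20.351213
Backward induction: V(k, i) = exp(-r*dt) * [p * V(k+1, i) + (1-p) * V(k+1, i+1)].
  V(1,0) = exp(-r*dt) * [p*0.000000 + (1-p)*2.990000] = 1.293222
  V(1,1) = exp(-r*dt) * [p*2.990000 + (1-p)*20.351213] = 10.450065
  V(0,0) = exp(-r*dt) * [p*1.293222 + (1-p)*10.450065] = 5.232536

Answer: Price = V(0,0) = 5.2325


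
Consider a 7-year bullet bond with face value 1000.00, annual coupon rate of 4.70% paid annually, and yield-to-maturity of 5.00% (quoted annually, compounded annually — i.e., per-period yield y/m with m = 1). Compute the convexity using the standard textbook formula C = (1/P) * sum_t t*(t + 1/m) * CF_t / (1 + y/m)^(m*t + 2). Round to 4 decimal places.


Coupon per period c = face * coupon_rate / m = 47.000000
Periods per year m = 1; per-period yield y/m = 0.050000
Number of cashflows N = 7
Cashflows (t years, CF_t, discount factor 1/(1+y/m)^(m*t), PV):
  t = 1.0000: CF_t = 47.000000, DF = 0.952381, PV = 44.761905
  t = 2.0000: CF_t = 47.000000, DF = 0.907029, PV = 42.630385
  t = 3.0000: CF_t = 47.000000, DF = 0.863838, PV = 40.600367
  t = 4.0000: CF_t = 47.000000, DF = 0.822702, PV = 38.667016
  t = 5.0000: CF_t = 47.000000, DF = 0.783526, PV = 36.825730
  t = 6.0000: CF_t = 47.000000, DF = 0.746215, PV = 35.072124
  t = 7.0000: CF_t = 1047.000000, DF = 0.710681, PV = 744.083353
Price P = sum_t PV_t = 982.640880
Convexity numerator sum_t t*(t + 1/m) * CF_t / (1+y/m)^(m*t + 2):
  t = 1.0000: term = 81.200734
  t = 2.0000: term = 232.002098
  t = 3.0000: term = 441.908758
  t = 4.0000: term = 701.442473
  t = 5.0000: term = 1002.060675
  t = 6.0000: term = 1336.080901
  t = 7.0000: term = 37794.709976
Convexity = (1/P) * sum = 41589.405615 / 982.640880 = 42.324115

Answer: Convexity = 42.3241


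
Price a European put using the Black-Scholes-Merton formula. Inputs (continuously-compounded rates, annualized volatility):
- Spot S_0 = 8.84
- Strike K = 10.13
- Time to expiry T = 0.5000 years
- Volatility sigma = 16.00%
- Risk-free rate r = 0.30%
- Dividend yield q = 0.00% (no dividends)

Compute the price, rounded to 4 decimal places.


Answer: Price = 1.3359

Derivation:
d1 = (ln(S/K) + (r - q + 0.5*sigma^2) * T) / (sigma * sqrt(T)) = -1.13415015
d2 = d1 - sigma * sqrt(T) = -1.24728723
exp(-rT) = 0.99850112; exp(-qT) = 1.00000000
P = K * exp(-rT) * N(-d2) - S_0 * exp(-qT) * N(-d1)
N(-d1) = 0.87163421; N(-d2) = 0.89385390
P = 10.1300 * 0.99850112 * 0.89385390 - 8.8400 * 1.00000000 * 0.87163421 = 1.3359


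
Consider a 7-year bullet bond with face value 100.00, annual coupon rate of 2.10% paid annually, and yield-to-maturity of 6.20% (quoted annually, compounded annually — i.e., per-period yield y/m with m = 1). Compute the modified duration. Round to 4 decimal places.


Answer: Modified duration = 6.1318

Derivation:
Coupon per period c = face * coupon_rate / m = 2.100000
Periods per year m = 1; per-period yield y/m = 0.062000
Number of cashflows N = 7
Cashflows (t years, CF_t, discount factor 1/(1+y/m)^(m*t), PV):
  t = 1.0000: CF_t = 2.100000, DF = 0.941620, PV = 1.977401
  t = 2.0000: CF_t = 2.100000, DF = 0.886647, PV = 1.861960
  t = 3.0000: CF_t = 2.100000, DF = 0.834885, PV = 1.753258
  t = 4.0000: CF_t = 2.100000, DF = 0.786144, PV = 1.650902
  t = 5.0000: CF_t = 2.100000, DF = 0.740248, PV = 1.554521
  t = 6.0000: CF_t = 2.100000, DF = 0.697032, PV = 1.463768
  t = 7.0000: CF_t = 102.100000, DF = 0.656339, PV = 67.012238
Price P = sum_t PV_t = 77.274048
First compute Macaulay numerator sum_t t * PV_t:
  t * PV_t at t = 1.0000: 1.977401
  t * PV_t at t = 2.0000: 3.723919
  t * PV_t at t = 3.0000: 5.259773
  t * PV_t at t = 4.0000: 6.603607
  t * PV_t at t = 5.0000: 7.772607
  t * PV_t at t = 6.0000: 8.782607
  t * PV_t at t = 7.0000: 469.085669
Macaulay duration D = 503.205583 / 77.274048 = 6.511961
Modified duration = D / (1 + y/m) = 6.511961 / (1 + 0.062000) = 6.131790


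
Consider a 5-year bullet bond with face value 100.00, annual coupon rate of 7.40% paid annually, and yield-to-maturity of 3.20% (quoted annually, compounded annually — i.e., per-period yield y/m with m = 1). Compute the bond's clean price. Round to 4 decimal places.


Answer: Price = 119.1254

Derivation:
Coupon per period c = face * coupon_rate / m = 7.400000
Periods per year m = 1; per-period yield y/m = 0.032000
Number of cashflows N = 5
Cashflows (t years, CF_t, discount factor 1/(1+y/m)^(m*t), PV):
  t = 1.0000: CF_t = 7.400000, DF = 0.968992, PV = 7.170543
  t = 2.0000: CF_t = 7.400000, DF = 0.938946, PV = 6.948200
  t = 3.0000: CF_t = 7.400000, DF = 0.909831, PV = 6.732752
  t = 4.0000: CF_t = 7.400000, DF = 0.881620, PV = 6.523985
  t = 5.0000: CF_t = 107.400000, DF = 0.854283, PV = 91.749941
Price P = sum_t PV_t = 119.125421


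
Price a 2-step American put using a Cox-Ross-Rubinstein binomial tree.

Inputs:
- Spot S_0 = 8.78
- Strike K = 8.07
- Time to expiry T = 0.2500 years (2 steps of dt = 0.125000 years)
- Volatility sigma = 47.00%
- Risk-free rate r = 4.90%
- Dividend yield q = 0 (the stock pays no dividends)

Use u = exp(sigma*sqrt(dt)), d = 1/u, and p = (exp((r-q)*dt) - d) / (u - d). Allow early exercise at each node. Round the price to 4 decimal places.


Answer: Price = V(0,0) = 0.4790

Derivation:
dt = T/N = 0.125000
u = exp(sigma*sqrt(dt)) = 1.180774; d = 1/u = 0.846902
p = (exp((r-q)*dt) - d) / (u - d) = 0.476954
Discount per step: exp(-r*dt) = 0.993894
Stock lattice S(k, i) with i counting down-moves:
  k=0: S(0,0) = 8.7800
  k=1: S(1,0) = 10.3672; S(1,1) = 7.4358
  k=2: S(2,0) = 12.2413; S(2,1) = 8.7800; S(2,2) = 6.2974
Terminal payoffs V(N, i) = max(K - S_T, 0):
  V(2,0) = 0.000000; V(2,1) = 0.000000; V(2,2) = 1.772604
Backward induction: V(k, i) = exp(-r*dt) * [p * V(k+1, i) + (1-p) * V(k+1, i+1)]; then take max(V_cont, immediate exercise) for American.
  V(1,0) = exp(-r*dt) * [p*0.000000 + (1-p)*0.000000] = 0.000000; exercise = 0.000000; V(1,0) = max -> 0.000000
  V(1,1) = exp(-r*dt) * [p*0.000000 + (1-p)*1.772604] = 0.921491; exercise = 0.634199; V(1,1) = max -> 0.921491
  V(0,0) = exp(-r*dt) * [p*0.000000 + (1-p)*0.921491] = 0.479039; exercise = 0.000000; V(0,0) = max -> 0.479039


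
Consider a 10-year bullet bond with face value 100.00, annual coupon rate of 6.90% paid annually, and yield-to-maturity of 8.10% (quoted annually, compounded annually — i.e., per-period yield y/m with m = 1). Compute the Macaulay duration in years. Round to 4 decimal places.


Coupon per period c = face * coupon_rate / m = 6.900000
Periods per year m = 1; per-period yield y/m = 0.081000
Number of cashflows N = 10
Cashflows (t years, CF_t, discount factor 1/(1+y/m)^(m*t), PV):
  t = 1.0000: CF_t = 6.900000, DF = 0.925069, PV = 6.382979
  t = 2.0000: CF_t = 6.900000, DF = 0.855753, PV = 5.904698
  t = 3.0000: CF_t = 6.900000, DF = 0.791631, PV = 5.462255
  t = 4.0000: CF_t = 6.900000, DF = 0.732314, PV = 5.052965
  t = 5.0000: CF_t = 6.900000, DF = 0.677441, PV = 4.674343
  t = 6.0000: CF_t = 6.900000, DF = 0.626680, PV = 4.324092
  t = 7.0000: CF_t = 6.900000, DF = 0.579722, PV = 4.000085
  t = 8.0000: CF_t = 6.900000, DF = 0.536284, PV = 3.700356
  t = 9.0000: CF_t = 6.900000, DF = 0.496099, PV = 3.423086
  t = 10.0000: CF_t = 106.900000, DF = 0.458926, PV = 49.059234
Price P = sum_t PV_t = 91.984095
Macaulay numerator sum_t t * PV_t:
  t * PV_t at t = 1.0000: 6.382979
  t * PV_t at t = 2.0000: 11.809396
  t * PV_t at t = 3.0000: 16.386766
  t * PV_t at t = 4.0000: 20.211861
  t * PV_t at t = 5.0000: 23.371717
  t * PV_t at t = 6.0000: 25.944552
  t * PV_t at t = 7.0000: 28.000596
  t * PV_t at t = 8.0000: 29.602850
  t * PV_t at t = 9.0000: 30.807776
  t * PV_t at t = 10.0000: 490.592343
Macaulay duration D = (sum_t t * PV_t) / P = 683.110838 / 91.984095 = 7.426402

Answer: Macaulay duration = 7.4264 years


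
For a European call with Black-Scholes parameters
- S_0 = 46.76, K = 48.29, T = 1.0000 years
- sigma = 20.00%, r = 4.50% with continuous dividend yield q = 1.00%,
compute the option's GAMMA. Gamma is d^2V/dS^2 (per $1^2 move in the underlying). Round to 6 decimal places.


Answer: Gamma = 0.041960

Derivation:
d1 = 0.1140181836; d2 = -0.0859818164
phi(d1) = 0.3963575360; exp(-qT) = 0.9900498337; exp(-rT) = 0.9559974818
Gamma = exp(-qT) * phi(d1) / (S * sigma * sqrt(T)) = 0.9900498337 * 0.3963575360 / (46.7600 * 0.2000 * 1.0000000000) = 0.041960


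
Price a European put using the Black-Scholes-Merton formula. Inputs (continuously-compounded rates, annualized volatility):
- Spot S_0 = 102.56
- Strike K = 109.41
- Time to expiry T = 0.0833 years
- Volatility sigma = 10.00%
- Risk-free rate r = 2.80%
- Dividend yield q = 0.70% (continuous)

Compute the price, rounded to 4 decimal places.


Answer: Price = 6.6707

Derivation:
d1 = (ln(S/K) + (r - q + 0.5*sigma^2) * T) / (sigma * sqrt(T)) = -2.16509821
d2 = d1 - sigma * sqrt(T) = -2.19395995
exp(-rT) = 0.99767032; exp(-qT) = 0.99941707
P = K * exp(-rT) * N(-d2) - S_0 * exp(-qT) * N(-d1)
N(-d1) = 0.98480992; N(-d2) = 0.98588086
P = 109.4100 * 0.99767032 * 0.98588086 - 102.5600 * 0.99941707 * 0.98480992 = 6.6707


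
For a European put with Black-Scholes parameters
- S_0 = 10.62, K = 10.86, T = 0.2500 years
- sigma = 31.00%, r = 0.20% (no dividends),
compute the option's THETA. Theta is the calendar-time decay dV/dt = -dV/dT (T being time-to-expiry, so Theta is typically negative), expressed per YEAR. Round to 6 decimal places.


d1 = -0.0634503141; d2 = -0.2184503141
phi(d1) = 0.3981400288; exp(-qT) = 1.0000000000; exp(-rT) = 0.9995001250
Theta = -S*exp(-qT)*phi(d1)*sigma/(2*sqrt(T)) + r*K*exp(-rT)*N(-d2) - q*S*exp(-qT)*N(-d1)
N(-d1) = 0.5252960385; N(-d2) = 0.5864608665; sqrt(T) = 0.5000000000
Term 1 = -10.6200 * 1.0000000000 * 0.3981400288 * 0.3100 / (2 * 0.5000000000) = -1.3107566028
Term 2 = 0.0020 * 10.8600 * 0.9995001250 * 0.5864608665 = 0.0127315626
Term 3 = 0 (no dividend yield, q = 0)
Theta = -1.3107566028 + (0.0127315626) + (0.0000000000) = -1.298025

Answer: Theta = -1.298025


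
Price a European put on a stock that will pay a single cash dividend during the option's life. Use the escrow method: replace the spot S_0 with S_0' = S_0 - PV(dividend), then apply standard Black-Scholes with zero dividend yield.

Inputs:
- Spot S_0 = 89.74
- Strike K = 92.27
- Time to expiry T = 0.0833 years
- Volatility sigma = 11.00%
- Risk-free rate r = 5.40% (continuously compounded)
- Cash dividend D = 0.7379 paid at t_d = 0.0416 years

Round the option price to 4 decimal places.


PV(D) = D * exp(-r * t_d) = 0.7379 * 0.99775612 = 0.73624424
S_0' = S_0 - PV(D) = 89.7400 - 0.73624424 = 89.00375576
d1 = (ln(S_0'/K) + (r + sigma^2/2)*T) / (sigma*sqrt(T)) = -0.97764939
d2 = d1 - sigma*sqrt(T) = -1.00939731
exp(-rT) = 0.99551190
N(-d1) = 0.83587612; N(-d2) = 0.84360794
P = K * exp(-rT) * N(-d2) - S_0' * N(-d1) = 92.2700 * 0.99551190 * 0.84360794 - 89.00375576 * 0.83587612 = 3.0942

Answer: Price = 3.0942


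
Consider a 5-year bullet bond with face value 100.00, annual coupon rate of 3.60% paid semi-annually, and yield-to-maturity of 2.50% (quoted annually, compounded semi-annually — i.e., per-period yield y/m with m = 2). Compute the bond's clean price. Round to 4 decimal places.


Answer: Price = 105.1400

Derivation:
Coupon per period c = face * coupon_rate / m = 1.800000
Periods per year m = 2; per-period yield y/m = 0.012500
Number of cashflows N = 10
Cashflows (t years, CF_t, discount factor 1/(1+y/m)^(m*t), PV):
  t = 0.5000: CF_t = 1.800000, DF = 0.987654, PV = 1.777778
  t = 1.0000: CF_t = 1.800000, DF = 0.975461, PV = 1.755830
  t = 1.5000: CF_t = 1.800000, DF = 0.963418, PV = 1.734153
  t = 2.0000: CF_t = 1.800000, DF = 0.951524, PV = 1.712744
  t = 2.5000: CF_t = 1.800000, DF = 0.939777, PV = 1.691599
  t = 3.0000: CF_t = 1.800000, DF = 0.928175, PV = 1.670715
  t = 3.5000: CF_t = 1.800000, DF = 0.916716, PV = 1.650089
  t = 4.0000: CF_t = 1.800000, DF = 0.905398, PV = 1.629717
  t = 4.5000: CF_t = 1.800000, DF = 0.894221, PV = 1.609597
  t = 5.0000: CF_t = 101.800000, DF = 0.883181, PV = 89.907818
Price P = sum_t PV_t = 105.140039


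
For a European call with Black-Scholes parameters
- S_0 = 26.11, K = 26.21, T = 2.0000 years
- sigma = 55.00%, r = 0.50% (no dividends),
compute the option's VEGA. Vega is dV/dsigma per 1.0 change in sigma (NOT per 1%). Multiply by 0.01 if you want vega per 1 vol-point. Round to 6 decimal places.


d1 = 0.3968506514; d2 = -0.3809668079
phi(d1) = 0.3687325284; exp(-qT) = 1.0000000000; exp(-rT) = 0.9900498337
Vega = S * exp(-qT) * phi(d1) * sqrt(T) = 26.1100 * 1.0000000000 * 0.3687325284 * 1.4142135624 = 13.615491

Answer: Vega = 13.615491


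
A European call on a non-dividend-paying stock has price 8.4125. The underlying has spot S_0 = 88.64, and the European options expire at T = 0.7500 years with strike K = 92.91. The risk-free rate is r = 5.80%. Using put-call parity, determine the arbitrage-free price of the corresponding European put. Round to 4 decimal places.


Put-call parity: C - P = S_0 * exp(-qT) - K * exp(-rT).
S_0 * exp(-qT) = 88.6400 * 1.00000000 = 88.64000000
K * exp(-rT) = 92.9100 * 0.95743255 = 88.95505860
P = C - S*exp(-qT) + K*exp(-rT)
P = 8.4125 - 88.64000000 + 88.95505860 = 8.7276

Answer: Put price = 8.7276


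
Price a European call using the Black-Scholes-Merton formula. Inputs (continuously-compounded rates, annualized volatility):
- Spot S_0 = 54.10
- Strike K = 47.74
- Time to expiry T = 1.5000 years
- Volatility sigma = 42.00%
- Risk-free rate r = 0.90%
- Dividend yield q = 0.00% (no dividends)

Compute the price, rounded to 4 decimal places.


Answer: Price = 14.1321

Derivation:
d1 = (ln(S/K) + (r - q + 0.5*sigma^2) * T) / (sigma * sqrt(T)) = 0.52657141
d2 = d1 - sigma * sqrt(T) = 0.01217856
exp(-rT) = 0.98659072; exp(-qT) = 1.00000000
C = S_0 * exp(-qT) * N(d1) - K * exp(-rT) * N(d2)
N(d1) = 0.70075437; N(d2) = 0.50485842
C = 54.1000 * 1.00000000 * 0.70075437 - 47.7400 * 0.98659072 * 0.50485842 = 14.1321


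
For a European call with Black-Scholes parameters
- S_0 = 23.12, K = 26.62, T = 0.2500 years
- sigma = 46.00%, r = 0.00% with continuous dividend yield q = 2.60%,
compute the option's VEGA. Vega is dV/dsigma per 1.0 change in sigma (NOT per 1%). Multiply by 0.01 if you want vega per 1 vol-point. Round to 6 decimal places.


Answer: Vega = 3.989615

Derivation:
d1 = -0.5261511703; d2 = -0.7561511703
phi(d1) = 0.3473730306; exp(-qT) = 0.9935210793; exp(-rT) = 1.0000000000
Vega = S * exp(-qT) * phi(d1) * sqrt(T) = 23.1200 * 0.9935210793 * 0.3473730306 * 0.5000000000 = 3.989615


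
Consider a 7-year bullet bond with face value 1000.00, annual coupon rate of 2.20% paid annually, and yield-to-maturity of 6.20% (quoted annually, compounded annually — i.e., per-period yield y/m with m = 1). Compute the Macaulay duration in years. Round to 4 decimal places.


Answer: Macaulay duration = 6.4924 years

Derivation:
Coupon per period c = face * coupon_rate / m = 22.000000
Periods per year m = 1; per-period yield y/m = 0.062000
Number of cashflows N = 7
Cashflows (t years, CF_t, discount factor 1/(1+y/m)^(m*t), PV):
  t = 1.0000: CF_t = 22.000000, DF = 0.941620, PV = 20.715631
  t = 2.0000: CF_t = 22.000000, DF = 0.886647, PV = 19.506244
  t = 3.0000: CF_t = 22.000000, DF = 0.834885, PV = 18.367461
  t = 4.0000: CF_t = 22.000000, DF = 0.786144, PV = 17.295161
  t = 5.0000: CF_t = 22.000000, DF = 0.740248, PV = 16.285463
  t = 6.0000: CF_t = 22.000000, DF = 0.697032, PV = 15.334710
  t = 7.0000: CF_t = 1022.000000, DF = 0.656339, PV = 670.778723
Price P = sum_t PV_t = 778.283393
Macaulay numerator sum_t t * PV_t:
  t * PV_t at t = 1.0000: 20.715631
  t * PV_t at t = 2.0000: 39.012488
  t * PV_t at t = 3.0000: 55.102384
  t * PV_t at t = 4.0000: 69.180645
  t * PV_t at t = 5.0000: 81.427313
  t * PV_t at t = 6.0000: 92.008263
  t * PV_t at t = 7.0000: 4695.451063
Macaulay duration D = (sum_t t * PV_t) / P = 5052.897785 / 778.283393 = 6.492362


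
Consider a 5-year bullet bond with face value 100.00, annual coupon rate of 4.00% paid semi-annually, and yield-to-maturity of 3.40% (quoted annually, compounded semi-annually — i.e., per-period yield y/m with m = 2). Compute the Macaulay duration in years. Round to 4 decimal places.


Coupon per period c = face * coupon_rate / m = 2.000000
Periods per year m = 2; per-period yield y/m = 0.017000
Number of cashflows N = 10
Cashflows (t years, CF_t, discount factor 1/(1+y/m)^(m*t), PV):
  t = 0.5000: CF_t = 2.000000, DF = 0.983284, PV = 1.966568
  t = 1.0000: CF_t = 2.000000, DF = 0.966848, PV = 1.933696
  t = 1.5000: CF_t = 2.000000, DF = 0.950686, PV = 1.901372
  t = 2.0000: CF_t = 2.000000, DF = 0.934795, PV = 1.869589
  t = 2.5000: CF_t = 2.000000, DF = 0.919169, PV = 1.838337
  t = 3.0000: CF_t = 2.000000, DF = 0.903804, PV = 1.807608
  t = 3.5000: CF_t = 2.000000, DF = 0.888696, PV = 1.777392
  t = 4.0000: CF_t = 2.000000, DF = 0.873841, PV = 1.747682
  t = 4.5000: CF_t = 2.000000, DF = 0.859234, PV = 1.718468
  t = 5.0000: CF_t = 102.000000, DF = 0.844871, PV = 86.176855
Price P = sum_t PV_t = 102.737568
Macaulay numerator sum_t t * PV_t:
  t * PV_t at t = 0.5000: 0.983284
  t * PV_t at t = 1.0000: 1.933696
  t * PV_t at t = 1.5000: 2.852058
  t * PV_t at t = 2.0000: 3.739178
  t * PV_t at t = 2.5000: 4.595844
  t * PV_t at t = 3.0000: 5.422824
  t * PV_t at t = 3.5000: 6.220873
  t * PV_t at t = 4.0000: 6.990727
  t * PV_t at t = 4.5000: 7.733105
  t * PV_t at t = 5.0000: 430.884277
Macaulay duration D = (sum_t t * PV_t) / P = 471.355867 / 102.737568 = 4.587960

Answer: Macaulay duration = 4.5880 years


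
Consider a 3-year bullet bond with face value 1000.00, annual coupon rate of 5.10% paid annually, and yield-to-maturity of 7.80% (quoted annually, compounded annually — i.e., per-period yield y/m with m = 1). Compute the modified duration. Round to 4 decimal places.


Coupon per period c = face * coupon_rate / m = 51.000000
Periods per year m = 1; per-period yield y/m = 0.078000
Number of cashflows N = 3
Cashflows (t years, CF_t, discount factor 1/(1+y/m)^(m*t), PV):
  t = 1.0000: CF_t = 51.000000, DF = 0.927644, PV = 47.309833
  t = 2.0000: CF_t = 51.000000, DF = 0.860523, PV = 43.886673
  t = 3.0000: CF_t = 1051.000000, DF = 0.798259, PV = 838.970004
Price P = sum_t PV_t = 930.166509
First compute Macaulay numerator sum_t t * PV_t:
  t * PV_t at t = 1.0000: 47.309833
  t * PV_t at t = 2.0000: 87.773345
  t * PV_t at t = 3.0000: 2516.910011
Macaulay duration D = 2651.993189 / 930.166509 = 2.851095
Modified duration = D / (1 + y/m) = 2.851095 / (1 + 0.078000) = 2.644801

Answer: Modified duration = 2.6448
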